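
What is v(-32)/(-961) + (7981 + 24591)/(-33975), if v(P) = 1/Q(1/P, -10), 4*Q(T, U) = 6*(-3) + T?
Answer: -18056727484/18839035575 ≈ -0.95847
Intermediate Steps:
Q(T, U) = -9/2 + T/4 (Q(T, U) = (6*(-3) + T)/4 = (-18 + T)/4 = -9/2 + T/4)
v(P) = 1/(-9/2 + 1/(4*P)) (v(P) = 1/(-9/2 + (1/P)/4) = 1/(-9/2 + 1/(4*P)))
v(-32)/(-961) + (7981 + 24591)/(-33975) = -4*(-32)/(-1 + 18*(-32))/(-961) + (7981 + 24591)/(-33975) = -4*(-32)/(-1 - 576)*(-1/961) + 32572*(-1/33975) = -4*(-32)/(-577)*(-1/961) - 32572/33975 = -4*(-32)*(-1/577)*(-1/961) - 32572/33975 = -128/577*(-1/961) - 32572/33975 = 128/554497 - 32572/33975 = -18056727484/18839035575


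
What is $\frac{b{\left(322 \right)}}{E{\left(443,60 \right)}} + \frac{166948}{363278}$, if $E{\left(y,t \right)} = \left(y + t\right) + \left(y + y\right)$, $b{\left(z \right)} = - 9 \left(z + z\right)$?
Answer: $- \frac{312278086}{84098857} \approx -3.7132$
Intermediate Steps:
$b{\left(z \right)} = - 18 z$ ($b{\left(z \right)} = - 9 \cdot 2 z = - 18 z$)
$E{\left(y,t \right)} = t + 3 y$ ($E{\left(y,t \right)} = \left(t + y\right) + 2 y = t + 3 y$)
$\frac{b{\left(322 \right)}}{E{\left(443,60 \right)}} + \frac{166948}{363278} = \frac{\left(-18\right) 322}{60 + 3 \cdot 443} + \frac{166948}{363278} = - \frac{5796}{60 + 1329} + 166948 \cdot \frac{1}{363278} = - \frac{5796}{1389} + \frac{83474}{181639} = \left(-5796\right) \frac{1}{1389} + \frac{83474}{181639} = - \frac{1932}{463} + \frac{83474}{181639} = - \frac{312278086}{84098857}$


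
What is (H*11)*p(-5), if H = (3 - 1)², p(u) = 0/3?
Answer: 0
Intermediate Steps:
p(u) = 0 (p(u) = 0*(⅓) = 0)
H = 4 (H = 2² = 4)
(H*11)*p(-5) = (4*11)*0 = 44*0 = 0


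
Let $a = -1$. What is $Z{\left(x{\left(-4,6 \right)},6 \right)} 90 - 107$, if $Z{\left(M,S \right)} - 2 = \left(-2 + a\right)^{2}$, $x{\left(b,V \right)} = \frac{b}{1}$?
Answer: $883$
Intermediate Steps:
$x{\left(b,V \right)} = b$ ($x{\left(b,V \right)} = b 1 = b$)
$Z{\left(M,S \right)} = 11$ ($Z{\left(M,S \right)} = 2 + \left(-2 - 1\right)^{2} = 2 + \left(-3\right)^{2} = 2 + 9 = 11$)
$Z{\left(x{\left(-4,6 \right)},6 \right)} 90 - 107 = 11 \cdot 90 - 107 = 990 - 107 = 883$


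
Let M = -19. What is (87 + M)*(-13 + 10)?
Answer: -204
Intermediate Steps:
(87 + M)*(-13 + 10) = (87 - 19)*(-13 + 10) = 68*(-3) = -204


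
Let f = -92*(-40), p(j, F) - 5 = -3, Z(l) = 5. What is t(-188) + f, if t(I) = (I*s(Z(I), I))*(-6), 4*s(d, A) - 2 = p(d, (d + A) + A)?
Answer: 4808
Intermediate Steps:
p(j, F) = 2 (p(j, F) = 5 - 3 = 2)
s(d, A) = 1 (s(d, A) = ½ + (¼)*2 = ½ + ½ = 1)
f = 3680
t(I) = -6*I (t(I) = (I*1)*(-6) = I*(-6) = -6*I)
t(-188) + f = -6*(-188) + 3680 = 1128 + 3680 = 4808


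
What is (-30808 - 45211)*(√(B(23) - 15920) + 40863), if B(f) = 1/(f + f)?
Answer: -3106364397 - 76019*I*√33686674/46 ≈ -3.1064e+9 - 9.5916e+6*I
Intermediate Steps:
B(f) = 1/(2*f)
(-30808 - 45211)*(√(B(23) - 15920) + 40863) = (-30808 - 45211)*(√((½)/23 - 15920) + 40863) = -76019*(√((½)*(1/23) - 15920) + 40863) = -76019*(√(1/46 - 15920) + 40863) = -76019*(√(-732319/46) + 40863) = -76019*(I*√33686674/46 + 40863) = -76019*(40863 + I*√33686674/46) = -3106364397 - 76019*I*√33686674/46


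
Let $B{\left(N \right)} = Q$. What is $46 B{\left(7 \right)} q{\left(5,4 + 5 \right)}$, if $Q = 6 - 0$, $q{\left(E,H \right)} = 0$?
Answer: $0$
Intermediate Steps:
$Q = 6$ ($Q = 6 + 0 = 6$)
$B{\left(N \right)} = 6$
$46 B{\left(7 \right)} q{\left(5,4 + 5 \right)} = 46 \cdot 6 \cdot 0 = 276 \cdot 0 = 0$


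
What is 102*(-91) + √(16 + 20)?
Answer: -9276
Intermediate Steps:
102*(-91) + √(16 + 20) = -9282 + √36 = -9282 + 6 = -9276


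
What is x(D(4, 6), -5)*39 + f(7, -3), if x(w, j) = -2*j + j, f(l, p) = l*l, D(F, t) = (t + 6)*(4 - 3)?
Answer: 244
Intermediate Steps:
D(F, t) = 6 + t (D(F, t) = (6 + t)*1 = 6 + t)
f(l, p) = l²
x(w, j) = -j
x(D(4, 6), -5)*39 + f(7, -3) = -1*(-5)*39 + 7² = 5*39 + 49 = 195 + 49 = 244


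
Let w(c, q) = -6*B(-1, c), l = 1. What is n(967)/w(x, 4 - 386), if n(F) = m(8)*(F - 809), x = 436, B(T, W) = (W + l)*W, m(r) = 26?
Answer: -1027/285798 ≈ -0.0035934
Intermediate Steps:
B(T, W) = W*(1 + W) (B(T, W) = (W + 1)*W = (1 + W)*W = W*(1 + W))
n(F) = -21034 + 26*F (n(F) = 26*(F - 809) = 26*(-809 + F) = -21034 + 26*F)
w(c, q) = -6*c*(1 + c)
n(967)/w(x, 4 - 386) = (-21034 + 26*967)/((-6*436*(1 + 436))) = (-21034 + 25142)/((-6*436*437)) = 4108/(-1143192) = 4108*(-1/1143192) = -1027/285798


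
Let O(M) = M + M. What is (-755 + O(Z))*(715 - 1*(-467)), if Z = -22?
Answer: -944418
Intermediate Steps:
O(M) = 2*M
(-755 + O(Z))*(715 - 1*(-467)) = (-755 + 2*(-22))*(715 - 1*(-467)) = (-755 - 44)*(715 + 467) = -799*1182 = -944418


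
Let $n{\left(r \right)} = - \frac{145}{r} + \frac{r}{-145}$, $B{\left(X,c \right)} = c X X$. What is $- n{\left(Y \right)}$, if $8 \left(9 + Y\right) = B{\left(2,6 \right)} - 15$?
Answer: $- \frac{1349569}{73080} \approx -18.467$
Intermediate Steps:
$B{\left(X,c \right)} = c X^{2}$ ($B{\left(X,c \right)} = X c X = c X^{2}$)
$Y = - \frac{63}{8}$ ($Y = -9 + \frac{6 \cdot 2^{2} - 15}{8} = -9 + \frac{6 \cdot 4 - 15}{8} = -9 + \frac{24 - 15}{8} = -9 + \frac{1}{8} \cdot 9 = -9 + \frac{9}{8} = - \frac{63}{8} \approx -7.875$)
$n{\left(r \right)} = - \frac{145}{r} - \frac{r}{145}$ ($n{\left(r \right)} = - \frac{145}{r} + r \left(- \frac{1}{145}\right) = - \frac{145}{r} - \frac{r}{145}$)
$- n{\left(Y \right)} = - (- \frac{145}{- \frac{63}{8}} - - \frac{63}{1160}) = - (\left(-145\right) \left(- \frac{8}{63}\right) + \frac{63}{1160}) = - (\frac{1160}{63} + \frac{63}{1160}) = \left(-1\right) \frac{1349569}{73080} = - \frac{1349569}{73080}$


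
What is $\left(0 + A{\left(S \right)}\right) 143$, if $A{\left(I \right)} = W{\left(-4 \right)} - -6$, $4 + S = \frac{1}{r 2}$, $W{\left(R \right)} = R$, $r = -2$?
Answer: $286$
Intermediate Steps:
$S = - \frac{17}{4}$ ($S = -4 + \frac{1}{\left(-2\right) 2} = -4 + \frac{1}{-4} = -4 - \frac{1}{4} = - \frac{17}{4} \approx -4.25$)
$A{\left(I \right)} = 2$ ($A{\left(I \right)} = -4 - -6 = -4 + 6 = 2$)
$\left(0 + A{\left(S \right)}\right) 143 = \left(0 + 2\right) 143 = 2 \cdot 143 = 286$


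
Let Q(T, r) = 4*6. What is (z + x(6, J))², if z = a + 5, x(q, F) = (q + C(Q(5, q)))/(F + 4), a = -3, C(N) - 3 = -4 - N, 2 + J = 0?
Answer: 225/4 ≈ 56.250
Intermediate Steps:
J = -2 (J = -2 + 0 = -2)
Q(T, r) = 24
C(N) = -1 - N (C(N) = 3 + (-4 - N) = -1 - N)
x(q, F) = (-25 + q)/(4 + F) (x(q, F) = (q + (-1 - 1*24))/(F + 4) = (q + (-1 - 24))/(4 + F) = (q - 25)/(4 + F) = (-25 + q)/(4 + F))
z = 2 (z = -3 + 5 = 2)
(z + x(6, J))² = (2 + (-25 + 6)/(4 - 2))² = (2 - 19/2)² = (-15/2)² = 225/4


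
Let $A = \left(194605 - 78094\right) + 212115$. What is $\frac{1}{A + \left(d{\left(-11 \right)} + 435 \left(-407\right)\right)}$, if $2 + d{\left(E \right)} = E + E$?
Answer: $\frac{1}{151557} \approx 6.5982 \cdot 10^{-6}$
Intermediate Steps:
$d{\left(E \right)} = -2 + 2 E$ ($d{\left(E \right)} = -2 + \left(E + E\right) = -2 + 2 E$)
$A = 328626$ ($A = 116511 + 212115 = 328626$)
$\frac{1}{A + \left(d{\left(-11 \right)} + 435 \left(-407\right)\right)} = \frac{1}{328626 + \left(\left(-2 + 2 \left(-11\right)\right) + 435 \left(-407\right)\right)} = \frac{1}{328626 - 177069} = \frac{1}{151557}$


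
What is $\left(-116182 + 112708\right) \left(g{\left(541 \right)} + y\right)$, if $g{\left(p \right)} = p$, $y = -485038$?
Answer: $1683142578$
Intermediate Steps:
$\left(-116182 + 112708\right) \left(g{\left(541 \right)} + y\right) = \left(-116182 + 112708\right) \left(541 - 485038\right) = \left(-3474\right) \left(-484497\right) = 1683142578$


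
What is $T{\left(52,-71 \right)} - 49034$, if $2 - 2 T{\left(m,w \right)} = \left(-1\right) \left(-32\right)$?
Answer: $-49049$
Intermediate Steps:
$T{\left(m,w \right)} = -15$ ($T{\left(m,w \right)} = 1 - \frac{\left(-1\right) \left(-32\right)}{2} = 1 - 16 = -15$)
$T{\left(52,-71 \right)} - 49034 = -15 - 49034 = -49049$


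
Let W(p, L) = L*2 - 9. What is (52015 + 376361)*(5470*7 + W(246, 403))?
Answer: 16743932712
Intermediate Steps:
W(p, L) = -9 + 2*L (W(p, L) = 2*L - 9 = -9 + 2*L)
(52015 + 376361)*(5470*7 + W(246, 403)) = (52015 + 376361)*(5470*7 + (-9 + 2*403)) = 428376*(38290 + (-9 + 806)) = 428376*(38290 + 797) = 428376*39087 = 16743932712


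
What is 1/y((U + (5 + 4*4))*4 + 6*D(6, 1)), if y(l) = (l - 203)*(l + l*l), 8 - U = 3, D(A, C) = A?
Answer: -1/1243620 ≈ -8.0410e-7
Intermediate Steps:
U = 5 (U = 8 - 1*3 = 8 - 3 = 5)
y(l) = (-203 + l)*(l + l²)
1/y((U + (5 + 4*4))*4 + 6*D(6, 1)) = 1/(((5 + (5 + 4*4))*4 + 6*6)*(-203 + ((5 + (5 + 4*4))*4 + 6*6)² - 202*((5 + (5 + 4*4))*4 + 6*6))) = 1/(((5 + (5 + 16))*4 + 36)*(-203 + ((5 + (5 + 16))*4 + 36)² - 202*((5 + (5 + 16))*4 + 36))) = 1/(((5 + 21)*4 + 36)*(-203 + ((5 + 21)*4 + 36)² - 202*((5 + 21)*4 + 36))) = 1/((26*4 + 36)*(-203 + (26*4 + 36)² - 202*(26*4 + 36))) = 1/((104 + 36)*(-203 + (104 + 36)² - 202*(104 + 36))) = 1/(140*(-203 + 140² - 202*140)) = 1/(140*(-203 + 19600 - 28280)) = 1/(140*(-8883)) = 1/(-1243620) = -1/1243620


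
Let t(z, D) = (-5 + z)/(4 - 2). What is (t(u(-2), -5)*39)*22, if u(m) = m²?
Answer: -429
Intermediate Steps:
t(z, D) = -5/2 + z/2 (t(z, D) = (-5 + z)/2 = (-5 + z)*(½) = -5/2 + z/2)
(t(u(-2), -5)*39)*22 = ((-5/2 + (½)*(-2)²)*39)*22 = ((-5/2 + (½)*4)*39)*22 = ((-5/2 + 2)*39)*22 = -½*39*22 = -39/2*22 = -429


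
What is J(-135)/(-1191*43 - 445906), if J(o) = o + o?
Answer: 270/497119 ≈ 0.00054313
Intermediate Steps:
J(o) = 2*o
J(-135)/(-1191*43 - 445906) = (2*(-135))/(-1191*43 - 445906) = -270/(-51213 - 445906) = -270/(-497119) = -270*(-1/497119) = 270/497119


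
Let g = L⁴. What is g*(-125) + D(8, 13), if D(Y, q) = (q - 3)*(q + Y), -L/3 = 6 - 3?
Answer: -819915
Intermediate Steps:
L = -9 (L = -3*(6 - 3) = -3*3 = -9)
D(Y, q) = (-3 + q)*(Y + q)
g = 6561 (g = (-9)⁴ = 6561)
g*(-125) + D(8, 13) = 6561*(-125) + (13² - 3*8 - 3*13 + 8*13) = -820125 + (169 - 24 - 39 + 104) = -820125 + 210 = -819915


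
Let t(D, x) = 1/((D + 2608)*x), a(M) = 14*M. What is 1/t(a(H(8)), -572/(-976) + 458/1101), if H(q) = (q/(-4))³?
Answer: 55992560/22387 ≈ 2501.1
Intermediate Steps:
H(q) = -q³/64 (H(q) = (q*(-¼))³ = (-q/4)³ = -q³/64)
t(D, x) = 1/(x*(2608 + D)) (t(D, x) = 1/((2608 + D)*x) = 1/(x*(2608 + D)))
1/t(a(H(8)), -572/(-976) + 458/1101) = 1/(1/((-572/(-976) + 458/1101)*(2608 + 14*(-1/64*8³)))) = 1/(1/((-572*(-1/976) + 458*(1/1101))*(2608 + 14*(-1/64*512)))) = 1/(1/((143/244 + 458/1101)*(2608 + 14*(-8)))) = 1/(1/((269195/268644)*(2608 - 112))) = 1/((268644/269195)/2496) = 1/((268644/269195)*(1/2496)) = 1/(22387/55992560) = 55992560/22387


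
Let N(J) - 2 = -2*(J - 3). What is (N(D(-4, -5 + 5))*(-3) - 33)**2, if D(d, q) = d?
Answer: 6561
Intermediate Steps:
N(J) = 8 - 2*J (N(J) = 2 - 2*(J - 3) = 2 - 2*(-3 + J) = 2 + (6 - 2*J) = 8 - 2*J)
(N(D(-4, -5 + 5))*(-3) - 33)**2 = ((8 - 2*(-4))*(-3) - 33)**2 = ((8 + 8)*(-3) - 33)**2 = (16*(-3) - 33)**2 = (-48 - 33)**2 = (-81)**2 = 6561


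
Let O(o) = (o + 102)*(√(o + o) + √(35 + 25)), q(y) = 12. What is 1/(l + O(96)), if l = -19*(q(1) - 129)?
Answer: 1/(9*(247 + 44*√15 + 176*√3)) ≈ 0.00015384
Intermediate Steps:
O(o) = (102 + o)*(2*√15 + √2*√o) (O(o) = (102 + o)*(√(2*o) + √60) = (102 + o)*(√2*√o + 2*√15) = (102 + o)*(2*√15 + √2*√o))
l = 2223 (l = -19*(12 - 129) = -19*(-117) = 2223)
1/(l + O(96)) = 1/(2223 + (204*√15 + √2*96^(3/2) + 2*96*√15 + 102*√2*√96)) = 1/(2223 + (204*√15 + √2*(384*√6) + 192*√15 + 102*√2*(4*√6))) = 1/(2223 + (204*√15 + 768*√3 + 192*√15 + 816*√3)) = 1/(2223 + (396*√15 + 1584*√3)) = 1/(2223 + 396*√15 + 1584*√3)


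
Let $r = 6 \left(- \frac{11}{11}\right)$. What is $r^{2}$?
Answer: $36$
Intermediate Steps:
$r = -6$ ($r = 6 \left(\left(-11\right) \frac{1}{11}\right) = 6 \left(-1\right) = -6$)
$r^{2} = \left(-6\right)^{2} = 36$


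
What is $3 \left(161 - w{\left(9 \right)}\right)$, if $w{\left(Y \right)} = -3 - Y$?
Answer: $519$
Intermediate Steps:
$3 \left(161 - w{\left(9 \right)}\right) = 3 \left(161 - \left(-3 - 9\right)\right) = 3 \left(161 - -12\right) = 3 \left(161 + 12\right) = 3 \cdot 173 = 519$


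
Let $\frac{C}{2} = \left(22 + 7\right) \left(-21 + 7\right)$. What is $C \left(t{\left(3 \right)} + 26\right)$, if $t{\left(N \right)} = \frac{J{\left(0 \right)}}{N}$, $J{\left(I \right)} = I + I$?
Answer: $-21112$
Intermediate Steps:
$J{\left(I \right)} = 2 I$
$C = -812$ ($C = 2 \left(22 + 7\right) \left(-21 + 7\right) = 2 \cdot 29 \left(-14\right) = 2 \left(-406\right) = -812$)
$t{\left(N \right)} = 0$ ($t{\left(N \right)} = \frac{2 \cdot 0}{N} = \frac{0}{N} = 0$)
$C \left(t{\left(3 \right)} + 26\right) = - 812 \left(0 + 26\right) = \left(-812\right) 26 = -21112$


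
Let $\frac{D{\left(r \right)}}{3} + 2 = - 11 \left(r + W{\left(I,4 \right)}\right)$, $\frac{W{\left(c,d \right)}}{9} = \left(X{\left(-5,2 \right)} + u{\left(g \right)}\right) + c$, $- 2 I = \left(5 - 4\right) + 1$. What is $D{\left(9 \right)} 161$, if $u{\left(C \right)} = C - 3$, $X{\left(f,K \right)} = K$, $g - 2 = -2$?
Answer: $46851$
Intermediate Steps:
$g = 0$ ($g = 2 - 2 = 0$)
$I = -1$ ($I = - \frac{\left(5 - 4\right) + 1}{2} = - \frac{1 + 1}{2} = \left(- \frac{1}{2}\right) 2 = -1$)
$u{\left(C \right)} = -3 + C$
$W{\left(c,d \right)} = -9 + 9 c$ ($W{\left(c,d \right)} = 9 \left(\left(2 + \left(-3 + 0\right)\right) + c\right) = 9 \left(\left(2 - 3\right) + c\right) = 9 \left(-1 + c\right) = -9 + 9 c$)
$D{\left(r \right)} = 588 - 33 r$ ($D{\left(r \right)} = -6 + 3 \left(- 11 \left(r + \left(-9 + 9 \left(-1\right)\right)\right)\right) = -6 + 3 \left(- 11 \left(r - 18\right)\right) = -6 + 3 \left(- 11 \left(-18 + r\right)\right) = -6 + 3 \left(198 - 11 r\right) = -6 - \left(-594 + 33 r\right) = 588 - 33 r$)
$D{\left(9 \right)} 161 = \left(588 - 297\right) 161 = 291 \cdot 161 = 46851$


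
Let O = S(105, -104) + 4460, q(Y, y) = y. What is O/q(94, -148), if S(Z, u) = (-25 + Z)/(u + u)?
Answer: -57975/1924 ≈ -30.133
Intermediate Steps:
S(Z, u) = (-25 + Z)/(2*u) (S(Z, u) = (-25 + Z)/((2*u)) = (-25 + Z)*(1/(2*u)) = (-25 + Z)/(2*u))
O = 57975/13 (O = (½)*(-25 + 105)/(-104) + 4460 = (½)*(-1/104)*80 + 4460 = -5/13 + 4460 = 57975/13 ≈ 4459.6)
O/q(94, -148) = (57975/13)/(-148) = (57975/13)*(-1/148) = -57975/1924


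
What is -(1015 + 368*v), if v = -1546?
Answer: 567913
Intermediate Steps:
-(1015 + 368*v) = -(1015 + 368*(-1546)) = -(1015 - 568928) = -1*(-567913) = 567913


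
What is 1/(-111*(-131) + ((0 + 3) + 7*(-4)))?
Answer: 1/14516 ≈ 6.8889e-5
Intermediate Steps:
1/(-111*(-131) + ((0 + 3) + 7*(-4))) = 1/(14541 + (3 - 28)) = 1/(14541 - 25) = 1/14516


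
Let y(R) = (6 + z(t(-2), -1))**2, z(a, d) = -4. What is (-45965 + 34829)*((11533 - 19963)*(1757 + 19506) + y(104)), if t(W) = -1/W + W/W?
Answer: 1996095549696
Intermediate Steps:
t(W) = 1 - 1/W (t(W) = -1/W + 1 = 1 - 1/W)
y(R) = 4 (y(R) = (6 - 4)**2 = 2**2 = 4)
(-45965 + 34829)*((11533 - 19963)*(1757 + 19506) + y(104)) = (-45965 + 34829)*((11533 - 19963)*(1757 + 19506) + 4) = -11136*(-8430*21263 + 4) = -11136*(-179247090 + 4) = -11136*(-179247086) = 1996095549696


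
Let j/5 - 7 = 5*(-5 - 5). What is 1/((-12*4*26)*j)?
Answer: 1/268320 ≈ 3.7269e-6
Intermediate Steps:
j = -215 (j = 35 + 5*(5*(-5 - 5)) = 35 + 5*(5*(-10)) = 35 + 5*(-50) = 35 - 250 = -215)
1/((-12*4*26)*j) = 1/((-12*4*26)*(-215)) = 1/(-48*26*(-215)) = 1/(-1248*(-215)) = 1/268320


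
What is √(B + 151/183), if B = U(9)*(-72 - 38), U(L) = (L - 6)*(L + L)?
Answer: 7*I*√4059123/183 ≈ 77.066*I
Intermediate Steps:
U(L) = 2*L*(-6 + L) (U(L) = (-6 + L)*(2*L) = 2*L*(-6 + L))
B = -5940 (B = (2*9*(-6 + 9))*(-72 - 38) = (2*9*3)*(-110) = 54*(-110) = -5940)
√(B + 151/183) = √(-5940 + 151/183) = √(-1086869/183) = 7*I*√4059123/183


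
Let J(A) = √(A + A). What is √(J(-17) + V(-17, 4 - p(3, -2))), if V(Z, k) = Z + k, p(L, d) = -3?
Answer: √(-10 + I*√34) ≈ 0.88765 + 3.2845*I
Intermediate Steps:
J(A) = √2*√A (J(A) = √(2*A) = √2*√A)
√(J(-17) + V(-17, 4 - p(3, -2))) = √(√2*√(-17) + (-17 + (4 - 1*(-3)))) = √(√2*(I*√17) + (-17 + (4 + 3))) = √(I*√34 + (-17 + 7)) = √(I*√34 - 10) = √(-10 + I*√34)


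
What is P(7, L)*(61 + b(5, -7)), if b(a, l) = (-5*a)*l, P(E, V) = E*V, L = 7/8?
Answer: 2891/2 ≈ 1445.5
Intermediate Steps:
L = 7/8 (L = 7*(1/8) = 7/8 ≈ 0.87500)
b(a, l) = -5*a*l
P(7, L)*(61 + b(5, -7)) = (7*(7/8))*(61 - 5*5*(-7)) = 49*(61 + 175)/8 = (49/8)*236 = 2891/2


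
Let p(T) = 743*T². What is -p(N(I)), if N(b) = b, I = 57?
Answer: -2414007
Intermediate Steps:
-p(N(I)) = -743*57² = -743*3249 = -1*2414007 = -2414007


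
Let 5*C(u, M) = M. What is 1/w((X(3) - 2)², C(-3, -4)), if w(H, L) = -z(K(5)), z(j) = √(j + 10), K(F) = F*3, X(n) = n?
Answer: -⅕ ≈ -0.20000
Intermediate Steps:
C(u, M) = M/5
K(F) = 3*F
z(j) = √(10 + j)
w(H, L) = -5 (w(H, L) = -√(10 + 3*5) = -√(10 + 15) = -√25 = -1*5 = -5)
1/w((X(3) - 2)², C(-3, -4)) = 1/(-5) = -⅕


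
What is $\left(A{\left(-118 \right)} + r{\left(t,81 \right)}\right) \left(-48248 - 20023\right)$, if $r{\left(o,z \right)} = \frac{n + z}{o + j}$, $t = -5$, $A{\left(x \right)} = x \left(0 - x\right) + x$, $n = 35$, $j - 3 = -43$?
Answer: $\frac{14382560542}{15} \approx 9.5884 \cdot 10^{8}$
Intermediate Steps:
$j = -40$ ($j = 3 - 43 = -40$)
$A{\left(x \right)} = x - x^{2}$ ($A{\left(x \right)} = x \left(- x\right) + x = - x^{2} + x = x - x^{2}$)
$r{\left(o,z \right)} = \frac{35 + z}{-40 + o}$ ($r{\left(o,z \right)} = \frac{35 + z}{o - 40} = \frac{35 + z}{-40 + o}$)
$\left(A{\left(-118 \right)} + r{\left(t,81 \right)}\right) \left(-48248 - 20023\right) = \left(- 118 \left(1 - -118\right) + \frac{35 + 81}{-40 - 5}\right) \left(-48248 - 20023\right) = \left(- 118 \left(1 + 118\right) + \frac{1}{-45} \cdot 116\right) \left(-68271\right) = \left(\left(-118\right) 119 - \frac{116}{45}\right) \left(-68271\right) = \left(-14042 - \frac{116}{45}\right) \left(-68271\right) = \left(- \frac{632006}{45}\right) \left(-68271\right) = \frac{14382560542}{15}$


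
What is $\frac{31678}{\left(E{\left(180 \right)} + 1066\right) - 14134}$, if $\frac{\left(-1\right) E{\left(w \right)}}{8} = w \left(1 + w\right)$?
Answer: $- \frac{15839}{136854} \approx -0.11574$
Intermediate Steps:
$E{\left(w \right)} = - 8 w \left(1 + w\right)$
$\frac{31678}{\left(E{\left(180 \right)} + 1066\right) - 14134} = \frac{31678}{\left(\left(-8\right) 180 \left(1 + 180\right) + 1066\right) - 14134} = \frac{31678}{\left(\left(-8\right) 180 \cdot 181 + 1066\right) - 14134} = \frac{31678}{\left(-260640 + 1066\right) - 14134} = \frac{31678}{-259574 - 14134} = \frac{31678}{-273708} = 31678 \left(- \frac{1}{273708}\right) = - \frac{15839}{136854}$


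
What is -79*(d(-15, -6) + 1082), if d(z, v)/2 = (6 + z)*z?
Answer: -106808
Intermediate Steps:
d(z, v) = 2*z*(6 + z) (d(z, v) = 2*((6 + z)*z) = 2*(z*(6 + z)) = 2*z*(6 + z))
-79*(d(-15, -6) + 1082) = -79*(2*(-15)*(6 - 15) + 1082) = -79*(2*(-15)*(-9) + 1082) = -79*(270 + 1082) = -79*1352 = -106808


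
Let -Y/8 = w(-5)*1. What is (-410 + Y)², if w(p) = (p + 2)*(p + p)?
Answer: 422500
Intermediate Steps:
w(p) = 2*p*(2 + p) (w(p) = (2 + p)*(2*p) = 2*p*(2 + p))
Y = -240 (Y = -8*2*(-5)*(2 - 5) = -8*2*(-5)*(-3) = -240 ≈ -240.00)
(-410 + Y)² = (-410 - 240)² = (-650)² = 422500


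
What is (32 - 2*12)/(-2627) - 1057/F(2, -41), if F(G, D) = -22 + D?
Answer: 396605/23643 ≈ 16.775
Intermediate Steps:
(32 - 2*12)/(-2627) - 1057/F(2, -41) = (32 - 2*12)/(-2627) - 1057/(-22 - 41) = (32 - 24)*(-1/2627) - 1057/(-63) = 8*(-1/2627) - 1057*(-1/63) = -8/2627 + 151/9 = 396605/23643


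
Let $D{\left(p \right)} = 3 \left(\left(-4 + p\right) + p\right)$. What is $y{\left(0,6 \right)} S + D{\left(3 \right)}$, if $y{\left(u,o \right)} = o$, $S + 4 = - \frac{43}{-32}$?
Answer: $- \frac{159}{16} \approx -9.9375$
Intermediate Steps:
$S = - \frac{85}{32}$ ($S = -4 - \frac{43}{-32} = -4 - - \frac{43}{32} = -4 + \frac{43}{32} = - \frac{85}{32} \approx -2.6563$)
$D{\left(p \right)} = -12 + 6 p$ ($D{\left(p \right)} = 3 \left(-4 + 2 p\right) = -12 + 6 p$)
$y{\left(0,6 \right)} S + D{\left(3 \right)} = 6 \left(- \frac{85}{32}\right) + \left(-12 + 6 \cdot 3\right) = - \frac{255}{16} + \left(-12 + 18\right) = - \frac{255}{16} + 6 = - \frac{159}{16}$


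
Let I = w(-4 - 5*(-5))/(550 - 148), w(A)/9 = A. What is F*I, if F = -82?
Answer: -2583/67 ≈ -38.552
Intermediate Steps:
w(A) = 9*A
I = 63/134 (I = (9*(-4 - 5*(-5)))/(550 - 148) = (9*(-4 + 25))/402 = (9*21)*(1/402) = 189*(1/402) = 63/134 ≈ 0.47015)
F*I = -82*63/134 = -2583/67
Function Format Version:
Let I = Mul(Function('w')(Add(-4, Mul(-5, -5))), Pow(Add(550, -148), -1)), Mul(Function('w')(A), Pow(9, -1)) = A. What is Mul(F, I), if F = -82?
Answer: Rational(-2583, 67) ≈ -38.552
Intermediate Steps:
Function('w')(A) = Mul(9, A)
I = Rational(63, 134) (I = Mul(Mul(9, Add(-4, Mul(-5, -5))), Pow(Add(550, -148), -1)) = Mul(Mul(9, Add(-4, 25)), Pow(402, -1)) = Mul(Mul(9, 21), Rational(1, 402)) = Mul(189, Rational(1, 402)) = Rational(63, 134) ≈ 0.47015)
Mul(F, I) = Mul(-82, Rational(63, 134)) = Rational(-2583, 67)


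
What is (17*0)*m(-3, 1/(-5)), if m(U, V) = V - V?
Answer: 0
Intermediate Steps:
m(U, V) = 0
(17*0)*m(-3, 1/(-5)) = (17*0)*0 = 0*0 = 0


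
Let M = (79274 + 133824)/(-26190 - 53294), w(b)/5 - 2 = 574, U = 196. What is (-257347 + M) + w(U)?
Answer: -10113134063/39742 ≈ -2.5447e+5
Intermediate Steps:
w(b) = 2880 (w(b) = 10 + 5*574 = 10 + 2870 = 2880)
M = -106549/39742 (M = 213098/(-79484) = 213098*(-1/79484) = -106549/39742 ≈ -2.6810)
(-257347 + M) + w(U) = (-257347 - 106549/39742) + 2880 = -10227591023/39742 + 2880 = -10113134063/39742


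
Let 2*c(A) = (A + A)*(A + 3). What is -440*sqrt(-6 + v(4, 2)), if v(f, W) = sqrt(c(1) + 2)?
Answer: -440*I*sqrt(6 - sqrt(6)) ≈ -829.08*I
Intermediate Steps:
c(A) = A*(3 + A) (c(A) = ((A + A)*(A + 3))/2 = ((2*A)*(3 + A))/2 = (2*A*(3 + A))/2 = A*(3 + A))
v(f, W) = sqrt(6) (v(f, W) = sqrt(1*(3 + 1) + 2) = sqrt(1*4 + 2) = sqrt(4 + 2) = sqrt(6))
-440*sqrt(-6 + v(4, 2)) = -440*sqrt(-6 + sqrt(6))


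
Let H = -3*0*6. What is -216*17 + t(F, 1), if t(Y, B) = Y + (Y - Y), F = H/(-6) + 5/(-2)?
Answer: -7349/2 ≈ -3674.5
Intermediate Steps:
H = 0 (H = 0*6 = 0)
F = -5/2 (F = 0/(-6) + 5/(-2) = 0*(-⅙) + 5*(-½) = 0 - 5/2 = -5/2 ≈ -2.5000)
t(Y, B) = Y (t(Y, B) = Y + 0 = Y)
-216*17 + t(F, 1) = -216*17 - 5/2 = -72*51 - 5/2 = -3672 - 5/2 = -7349/2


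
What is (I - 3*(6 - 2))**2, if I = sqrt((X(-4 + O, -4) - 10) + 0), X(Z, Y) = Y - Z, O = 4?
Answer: (12 - I*sqrt(14))**2 ≈ 130.0 - 89.8*I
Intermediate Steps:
I = I*sqrt(14) (I = sqrt(((-4 - (-4 + 4)) - 10) + 0) = sqrt(((-4 - 1*0) - 10) + 0) = sqrt(((-4 + 0) - 10) + 0) = sqrt((-4 - 10) + 0) = sqrt(-14 + 0) = sqrt(-14) = I*sqrt(14) ≈ 3.7417*I)
(I - 3*(6 - 2))**2 = (I*sqrt(14) - 3*(6 - 2))**2 = (I*sqrt(14) - 3*4)**2 = (I*sqrt(14) - 12)**2 = (-12 + I*sqrt(14))**2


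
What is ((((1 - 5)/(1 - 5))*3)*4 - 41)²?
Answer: 841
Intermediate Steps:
((((1 - 5)/(1 - 5))*3)*4 - 41)² = ((-4/(-4)*3)*4 - 41)² = ((-4*(-¼)*3)*4 - 41)² = ((1*3)*4 - 41)² = (3*4 - 41)² = (12 - 41)² = (-29)² = 841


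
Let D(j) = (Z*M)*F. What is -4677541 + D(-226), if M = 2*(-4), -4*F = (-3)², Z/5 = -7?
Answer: -4678171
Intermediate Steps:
Z = -35 (Z = 5*(-7) = -35)
F = -9/4 (F = -¼*(-3)² = -¼*9 = -9/4 ≈ -2.2500)
M = -8
D(j) = -630 (D(j) = -35*(-8)*(-9/4) = 280*(-9/4) = -630)
-4677541 + D(-226) = -4677541 - 630 = -4678171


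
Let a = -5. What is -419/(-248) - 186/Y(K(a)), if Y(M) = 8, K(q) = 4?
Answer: -5347/248 ≈ -21.560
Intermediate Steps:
-419/(-248) - 186/Y(K(a)) = -419/(-248) - 186/8 = -419*(-1/248) - 186*1/8 = 419/248 - 93/4 = -5347/248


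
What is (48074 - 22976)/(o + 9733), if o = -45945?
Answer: -12549/18106 ≈ -0.69308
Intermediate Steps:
(48074 - 22976)/(o + 9733) = (48074 - 22976)/(-45945 + 9733) = 25098/(-36212) = 25098*(-1/36212) = -12549/18106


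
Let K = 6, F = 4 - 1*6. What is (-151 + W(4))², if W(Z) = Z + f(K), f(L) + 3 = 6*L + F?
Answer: 13456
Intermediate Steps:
F = -2 (F = 4 - 6 = -2)
f(L) = -5 + 6*L (f(L) = -3 + (6*L - 2) = -3 + (-2 + 6*L) = -5 + 6*L)
W(Z) = 31 + Z (W(Z) = Z + (-5 + 6*6) = Z + (-5 + 36) = Z + 31 = 31 + Z)
(-151 + W(4))² = (-151 + (31 + 4))² = (-151 + 35)² = (-116)² = 13456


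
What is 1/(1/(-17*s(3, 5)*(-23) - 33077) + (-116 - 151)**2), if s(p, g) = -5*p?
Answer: 38942/2776136237 ≈ 1.4027e-5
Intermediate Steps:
1/(1/(-17*s(3, 5)*(-23) - 33077) + (-116 - 151)**2) = 1/(1/(-(-85)*3*(-23) - 33077) + (-116 - 151)**2) = 1/(1/(-17*(-15)*(-23) - 33077) + (-267)**2) = 1/(1/(255*(-23) - 33077) + 71289) = 1/(1/(-5865 - 33077) + 71289) = 1/(1/(-38942) + 71289) = 1/(-1/38942 + 71289) = 1/(2776136237/38942) = 38942/2776136237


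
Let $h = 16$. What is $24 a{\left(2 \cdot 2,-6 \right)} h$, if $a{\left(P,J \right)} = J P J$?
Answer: $55296$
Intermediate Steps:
$a{\left(P,J \right)} = P J^{2}$
$24 a{\left(2 \cdot 2,-6 \right)} h = 24 \cdot 2 \cdot 2 \left(-6\right)^{2} \cdot 16 = 24 \cdot 4 \cdot 36 \cdot 16 = 24 \cdot 144 \cdot 16 = 3456 \cdot 16 = 55296$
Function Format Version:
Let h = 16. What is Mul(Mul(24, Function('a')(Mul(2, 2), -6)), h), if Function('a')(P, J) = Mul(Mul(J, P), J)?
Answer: 55296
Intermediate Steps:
Function('a')(P, J) = Mul(P, Pow(J, 2))
Mul(Mul(24, Function('a')(Mul(2, 2), -6)), h) = Mul(Mul(24, Mul(Mul(2, 2), Pow(-6, 2))), 16) = Mul(Mul(24, Mul(4, 36)), 16) = Mul(Mul(24, 144), 16) = Mul(3456, 16) = 55296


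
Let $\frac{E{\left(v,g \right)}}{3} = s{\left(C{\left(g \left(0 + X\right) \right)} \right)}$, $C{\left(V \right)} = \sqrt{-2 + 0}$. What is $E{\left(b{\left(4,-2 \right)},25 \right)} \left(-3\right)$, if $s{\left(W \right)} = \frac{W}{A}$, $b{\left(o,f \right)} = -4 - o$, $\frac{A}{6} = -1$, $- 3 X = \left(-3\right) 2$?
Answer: $\frac{3 i \sqrt{2}}{2} \approx 2.1213 i$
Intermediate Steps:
$X = 2$ ($X = - \frac{\left(-3\right) 2}{3} = \left(- \frac{1}{3}\right) \left(-6\right) = 2$)
$A = -6$ ($A = 6 \left(-1\right) = -6$)
$C{\left(V \right)} = i \sqrt{2}$ ($C{\left(V \right)} = \sqrt{-2} = i \sqrt{2}$)
$s{\left(W \right)} = - \frac{W}{6}$ ($s{\left(W \right)} = \frac{W}{-6} = W \left(- \frac{1}{6}\right) = - \frac{W}{6}$)
$E{\left(v,g \right)} = - \frac{i \sqrt{2}}{2}$ ($E{\left(v,g \right)} = 3 \left(- \frac{i \sqrt{2}}{6}\right) = - \frac{i \sqrt{2}}{2}$)
$E{\left(b{\left(4,-2 \right)},25 \right)} \left(-3\right) = - \frac{i \sqrt{2}}{2} \left(-3\right) = \frac{3 i \sqrt{2}}{2}$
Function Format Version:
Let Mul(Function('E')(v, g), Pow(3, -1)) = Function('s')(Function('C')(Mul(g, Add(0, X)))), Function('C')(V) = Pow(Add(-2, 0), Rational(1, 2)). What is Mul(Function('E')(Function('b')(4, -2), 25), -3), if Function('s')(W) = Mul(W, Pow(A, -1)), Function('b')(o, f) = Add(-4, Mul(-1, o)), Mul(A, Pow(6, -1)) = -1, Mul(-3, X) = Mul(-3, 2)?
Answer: Mul(Rational(3, 2), I, Pow(2, Rational(1, 2))) ≈ Mul(2.1213, I)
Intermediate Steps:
X = 2 (X = Mul(Rational(-1, 3), Mul(-3, 2)) = Mul(Rational(-1, 3), -6) = 2)
A = -6 (A = Mul(6, -1) = -6)
Function('C')(V) = Mul(I, Pow(2, Rational(1, 2))) (Function('C')(V) = Pow(-2, Rational(1, 2)) = Mul(I, Pow(2, Rational(1, 2))))
Function('s')(W) = Mul(Rational(-1, 6), W) (Function('s')(W) = Mul(W, Pow(-6, -1)) = Mul(W, Rational(-1, 6)) = Mul(Rational(-1, 6), W))
Function('E')(v, g) = Mul(Rational(-1, 2), I, Pow(2, Rational(1, 2))) (Function('E')(v, g) = Mul(3, Mul(Rational(-1, 6), Mul(I, Pow(2, Rational(1, 2))))) = Mul(3, Mul(Rational(-1, 6), I, Pow(2, Rational(1, 2)))) = Mul(Rational(-1, 2), I, Pow(2, Rational(1, 2))))
Mul(Function('E')(Function('b')(4, -2), 25), -3) = Mul(Mul(Rational(-1, 2), I, Pow(2, Rational(1, 2))), -3) = Mul(Rational(3, 2), I, Pow(2, Rational(1, 2)))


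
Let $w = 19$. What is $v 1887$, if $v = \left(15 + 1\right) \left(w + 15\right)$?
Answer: $1026528$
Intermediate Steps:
$v = 544$ ($v = \left(15 + 1\right) \left(19 + 15\right) = 16 \cdot 34 = 544$)
$v 1887 = 544 \cdot 1887 = 1026528$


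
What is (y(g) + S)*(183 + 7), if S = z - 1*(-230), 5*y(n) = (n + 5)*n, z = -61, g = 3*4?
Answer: 39862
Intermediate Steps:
g = 12
y(n) = n*(5 + n)/5 (y(n) = ((n + 5)*n)/5 = ((5 + n)*n)/5 = (n*(5 + n))/5 = n*(5 + n)/5)
S = 169 (S = -61 - 1*(-230) = -61 + 230 = 169)
(y(g) + S)*(183 + 7) = ((⅕)*12*(5 + 12) + 169)*(183 + 7) = ((⅕)*12*17 + 169)*190 = (204/5 + 169)*190 = (1049/5)*190 = 39862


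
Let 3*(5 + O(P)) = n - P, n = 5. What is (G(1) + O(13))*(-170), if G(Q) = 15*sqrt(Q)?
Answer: -3740/3 ≈ -1246.7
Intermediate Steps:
O(P) = -10/3 - P/3 (O(P) = -5 + (5 - P)/3 = -5 + (5/3 - P/3) = -10/3 - P/3)
(G(1) + O(13))*(-170) = (15*sqrt(1) + (-10/3 - 1/3*13))*(-170) = (15*1 + (-10/3 - 13/3))*(-170) = (15 - 23/3)*(-170) = (22/3)*(-170) = -3740/3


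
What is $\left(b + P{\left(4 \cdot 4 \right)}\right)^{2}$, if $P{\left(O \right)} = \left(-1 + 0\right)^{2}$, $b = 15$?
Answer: $256$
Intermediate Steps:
$P{\left(O \right)} = 1$ ($P{\left(O \right)} = \left(-1\right)^{2} = 1$)
$\left(b + P{\left(4 \cdot 4 \right)}\right)^{2} = \left(15 + 1\right)^{2} = 16^{2} = 256$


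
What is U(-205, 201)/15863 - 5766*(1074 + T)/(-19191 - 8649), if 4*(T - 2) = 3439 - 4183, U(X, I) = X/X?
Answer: 46784379/253808 ≈ 184.33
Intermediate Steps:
U(X, I) = 1
T = -184 (T = 2 + (3439 - 4183)/4 = 2 + (¼)*(-744) = 2 - 186 = -184)
U(-205, 201)/15863 - 5766*(1074 + T)/(-19191 - 8649) = 1/15863 - 5766*(1074 - 184)/(-19191 - 8649) = 1*(1/15863) - 5766/((-27840/890)) = 1/15863 - 5766/((-27840*1/890)) = 1/15863 - 5766/(-2784/89) = 1/15863 - 5766*(-89/2784) = 1/15863 + 85529/464 = 46784379/253808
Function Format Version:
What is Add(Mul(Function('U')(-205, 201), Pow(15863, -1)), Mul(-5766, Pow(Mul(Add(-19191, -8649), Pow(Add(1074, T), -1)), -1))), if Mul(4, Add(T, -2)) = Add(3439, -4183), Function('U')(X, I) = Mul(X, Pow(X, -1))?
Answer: Rational(46784379, 253808) ≈ 184.33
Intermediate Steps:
Function('U')(X, I) = 1
T = -184 (T = Add(2, Mul(Rational(1, 4), Add(3439, -4183))) = Add(2, Mul(Rational(1, 4), -744)) = Add(2, -186) = -184)
Add(Mul(Function('U')(-205, 201), Pow(15863, -1)), Mul(-5766, Pow(Mul(Add(-19191, -8649), Pow(Add(1074, T), -1)), -1))) = Add(Mul(1, Pow(15863, -1)), Mul(-5766, Pow(Mul(Add(-19191, -8649), Pow(Add(1074, -184), -1)), -1))) = Add(Mul(1, Rational(1, 15863)), Mul(-5766, Pow(Mul(-27840, Pow(890, -1)), -1))) = Add(Rational(1, 15863), Mul(-5766, Pow(Mul(-27840, Rational(1, 890)), -1))) = Add(Rational(1, 15863), Mul(-5766, Pow(Rational(-2784, 89), -1))) = Add(Rational(1, 15863), Mul(-5766, Rational(-89, 2784))) = Add(Rational(1, 15863), Rational(85529, 464)) = Rational(46784379, 253808)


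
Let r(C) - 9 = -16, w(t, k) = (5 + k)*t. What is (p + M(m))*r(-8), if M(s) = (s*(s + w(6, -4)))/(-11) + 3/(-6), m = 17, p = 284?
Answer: -38185/22 ≈ -1735.7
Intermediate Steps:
w(t, k) = t*(5 + k)
r(C) = -7 (r(C) = 9 - 16 = -7)
M(s) = -½ - s*(6 + s)/11 (M(s) = (s*(s + 6*(5 - 4)))/(-11) + 3/(-6) = (s*(s + 6*1))*(-1/11) + 3*(-⅙) = (s*(s + 6))*(-1/11) - ½ = (s*(6 + s))*(-1/11) - ½ = -s*(6 + s)/11 - ½ = -½ - s*(6 + s)/11)
(p + M(m))*r(-8) = (284 + (-½ - 6/11*17 - 1/11*17²))*(-7) = (284 + (-½ - 102/11 - 1/11*289))*(-7) = (284 + (-½ - 102/11 - 289/11))*(-7) = (284 - 793/22)*(-7) = (5455/22)*(-7) = -38185/22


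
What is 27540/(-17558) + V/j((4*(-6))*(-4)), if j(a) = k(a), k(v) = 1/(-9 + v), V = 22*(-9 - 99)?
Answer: -1814738418/8779 ≈ -2.0671e+5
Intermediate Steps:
V = -2376 (V = 22*(-108) = -2376)
j(a) = 1/(-9 + a)
27540/(-17558) + V/j((4*(-6))*(-4)) = 27540/(-17558) - 2376/(1/(-9 + (4*(-6))*(-4))) = 27540*(-1/17558) - 2376/(1/(-9 - 24*(-4))) = -13770/8779 - 2376/(1/(-9 + 96)) = -13770/8779 - 2376/(1/87) = -13770/8779 - 2376/1/87 = -13770/8779 - 2376*87 = -13770/8779 - 206712 = -1814738418/8779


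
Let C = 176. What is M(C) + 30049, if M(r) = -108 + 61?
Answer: 30002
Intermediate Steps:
M(r) = -47
M(C) + 30049 = -47 + 30049 = 30002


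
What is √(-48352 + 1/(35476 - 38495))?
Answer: I*√440697586091/3019 ≈ 219.89*I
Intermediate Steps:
√(-48352 + 1/(35476 - 38495)) = √(-48352 + 1/(-3019)) = √(-48352 - 1/3019) = √(-145974689/3019) = I*√440697586091/3019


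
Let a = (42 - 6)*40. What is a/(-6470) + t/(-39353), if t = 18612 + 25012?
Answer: -33891560/25461391 ≈ -1.3311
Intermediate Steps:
a = 1440 (a = 36*40 = 1440)
t = 43624
a/(-6470) + t/(-39353) = 1440/(-6470) + 43624/(-39353) = 1440*(-1/6470) + 43624*(-1/39353) = -144/647 - 43624/39353 = -33891560/25461391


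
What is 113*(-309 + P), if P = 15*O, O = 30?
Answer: 15933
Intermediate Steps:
P = 450 (P = 15*30 = 450)
113*(-309 + P) = 113*(-309 + 450) = 113*141 = 15933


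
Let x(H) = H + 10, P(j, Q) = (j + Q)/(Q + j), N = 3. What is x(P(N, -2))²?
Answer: 121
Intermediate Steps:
P(j, Q) = 1 (P(j, Q) = (Q + j)/(Q + j) = 1)
x(H) = 10 + H
x(P(N, -2))² = (10 + 1)² = 11² = 121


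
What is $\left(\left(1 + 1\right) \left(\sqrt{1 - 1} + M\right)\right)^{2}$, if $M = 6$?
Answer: $144$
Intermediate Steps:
$\left(\left(1 + 1\right) \left(\sqrt{1 - 1} + M\right)\right)^{2} = \left(\left(1 + 1\right) \left(\sqrt{1 - 1} + 6\right)\right)^{2} = \left(2 \left(\sqrt{0} + 6\right)\right)^{2} = \left(2 \left(0 + 6\right)\right)^{2} = \left(2 \cdot 6\right)^{2} = 12^{2} = 144$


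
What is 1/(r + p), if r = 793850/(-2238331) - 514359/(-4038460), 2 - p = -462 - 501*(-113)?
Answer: -9039410210260/507555898521664911 ≈ -1.7810e-5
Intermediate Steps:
p = -56149 (p = 2 - (-462 - 501*(-113)) = 2 - (-462 + 56613) = 2 - 1*56151 = 2 - 56151 = -56149)
r = -2054625776171/9039410210260 (r = 793850*(-1/2238331) - 514359*(-1/4038460) = -793850/2238331 + 514359/4038460 = -2054625776171/9039410210260 ≈ -0.22730)
1/(r + p) = 1/(-2054625776171/9039410210260 - 56149) = 1/(-507555898521664911/9039410210260) = -9039410210260/507555898521664911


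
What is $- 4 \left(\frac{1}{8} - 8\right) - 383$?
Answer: $- \frac{703}{2} \approx -351.5$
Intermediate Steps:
$- 4 \left(\frac{1}{8} - 8\right) - 383 = \left(-4\right) \left(- \frac{63}{8}\right) - 383 = \frac{63}{2} - 383 = - \frac{703}{2}$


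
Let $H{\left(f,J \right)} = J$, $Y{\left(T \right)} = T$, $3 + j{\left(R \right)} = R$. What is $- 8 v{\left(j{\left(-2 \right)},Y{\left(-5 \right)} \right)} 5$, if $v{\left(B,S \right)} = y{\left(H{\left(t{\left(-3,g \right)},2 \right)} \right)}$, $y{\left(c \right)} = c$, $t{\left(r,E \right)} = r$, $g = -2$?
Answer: $-80$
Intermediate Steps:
$j{\left(R \right)} = -3 + R$
$v{\left(B,S \right)} = 2$
$- 8 v{\left(j{\left(-2 \right)},Y{\left(-5 \right)} \right)} 5 = \left(-8\right) 2 \cdot 5 = \left(-16\right) 5 = -80$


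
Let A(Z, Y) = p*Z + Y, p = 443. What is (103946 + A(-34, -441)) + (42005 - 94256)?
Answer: 36192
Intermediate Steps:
A(Z, Y) = Y + 443*Z (A(Z, Y) = 443*Z + Y = Y + 443*Z)
(103946 + A(-34, -441)) + (42005 - 94256) = (103946 + (-441 + 443*(-34))) + (42005 - 94256) = (103946 + (-441 - 15062)) - 52251 = (103946 - 15503) - 52251 = 88443 - 52251 = 36192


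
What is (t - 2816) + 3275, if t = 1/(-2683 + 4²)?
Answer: 1224152/2667 ≈ 459.00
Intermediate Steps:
t = -1/2667 (t = 1/(-2683 + 16) = 1/(-2667) = -1/2667 ≈ -0.00037495)
(t - 2816) + 3275 = (-1/2667 - 2816) + 3275 = -7510273/2667 + 3275 = 1224152/2667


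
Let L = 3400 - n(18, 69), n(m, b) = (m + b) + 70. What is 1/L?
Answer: 1/3243 ≈ 0.00030836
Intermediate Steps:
n(m, b) = 70 + b + m (n(m, b) = (b + m) + 70 = 70 + b + m)
L = 3243 (L = 3400 - (70 + 69 + 18) = 3400 - 1*157 = 3400 - 157 = 3243)
1/L = 1/3243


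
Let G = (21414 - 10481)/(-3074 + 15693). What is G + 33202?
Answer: 418986971/12619 ≈ 33203.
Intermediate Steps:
G = 10933/12619 ≈ 0.86639
G + 33202 = 10933/12619 + 33202 = 418986971/12619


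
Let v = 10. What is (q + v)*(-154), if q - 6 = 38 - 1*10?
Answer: -6776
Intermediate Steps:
q = 34 (q = 6 + (38 - 1*10) = 6 + (38 - 10) = 6 + 28 = 34)
(q + v)*(-154) = (34 + 10)*(-154) = 44*(-154) = -6776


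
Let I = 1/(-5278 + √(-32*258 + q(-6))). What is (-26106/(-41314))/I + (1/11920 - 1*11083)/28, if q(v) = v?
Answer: 3*(-1169564155227*√102 + 6466750195255514*I)/(984925760*(-5278*I + 9*√102)) ≈ -3730.9 + 57.436*I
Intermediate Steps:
I = 1/(-5278 + 9*I*√102) (I = 1/(-5278 + √(-32*258 - 6)) = 1/(-5278 + √(-8256 - 6)) = 1/(-5278 + √(-8262)) = 1/(-5278 + 9*I*√102) ≈ -0.00018941 - 3.262e-6*I)
(-26106/(-41314))/I + (1/11920 - 1*11083)/28 = (-26106/(-41314))/(-2639/13932773 - 9*I*√102/27865546) + (1/11920 - 1*11083)/28 = (-26106*(-1/41314))/(-2639/13932773 - 9*I*√102/27865546) + (1/11920 - 11083)*(1/28) = 13053/(20657*(-2639/13932773 - 9*I*√102/27865546)) - 132109359/11920*1/28 = 13053/(20657*(-2639/13932773 - 9*I*√102/27865546)) - 132109359/333760 = -132109359/333760 + 13053/(20657*(-2639/13932773 - 9*I*√102/27865546))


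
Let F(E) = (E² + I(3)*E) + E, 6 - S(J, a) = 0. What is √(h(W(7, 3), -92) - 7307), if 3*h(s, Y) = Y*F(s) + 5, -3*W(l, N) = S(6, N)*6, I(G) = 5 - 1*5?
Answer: 2*I*√25545/3 ≈ 106.55*I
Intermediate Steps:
I(G) = 0 (I(G) = 5 - 5 = 0)
S(J, a) = 6 (S(J, a) = 6 - 1*0 = 6 + 0 = 6)
F(E) = E + E² (F(E) = (E² + 0*E) + E = (E² + 0) + E = E² + E = E + E²)
W(l, N) = -12 (W(l, N) = -2*6 = -⅓*36 = -12)
h(s, Y) = 5/3 + Y*s*(1 + s)/3 (h(s, Y) = (Y*(s*(1 + s)) + 5)/3 = (Y*s*(1 + s) + 5)/3 = (5 + Y*s*(1 + s))/3 = 5/3 + Y*s*(1 + s)/3)
√(h(W(7, 3), -92) - 7307) = √((5/3 + (⅓)*(-92)*(-12)*(1 - 12)) - 7307) = √((5/3 + (⅓)*(-92)*(-12)*(-11)) - 7307) = √((5/3 - 4048) - 7307) = √(-12139/3 - 7307) = √(-34060/3) = 2*I*√25545/3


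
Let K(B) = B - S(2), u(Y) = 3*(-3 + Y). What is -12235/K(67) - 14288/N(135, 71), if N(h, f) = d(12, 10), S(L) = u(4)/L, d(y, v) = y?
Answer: -541342/393 ≈ -1377.5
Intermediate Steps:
u(Y) = -9 + 3*Y
S(L) = 3/L (S(L) = (-9 + 3*4)/L = (-9 + 12)/L = 3/L)
N(h, f) = 12
K(B) = -3/2 + B (K(B) = B - 3/2 = -3/2 + B)
-12235/K(67) - 14288/N(135, 71) = -12235/(-3/2 + 67) - 14288/12 = -12235/131/2 - 14288*1/12 = -12235*2/131 - 3572/3 = -24470/131 - 3572/3 = -541342/393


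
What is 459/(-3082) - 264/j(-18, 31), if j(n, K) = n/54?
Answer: 2440485/3082 ≈ 791.85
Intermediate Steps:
j(n, K) = n/54 (j(n, K) = n*(1/54) = n/54)
459/(-3082) - 264/j(-18, 31) = 459/(-3082) - 264/((1/54)*(-18)) = 459*(-1/3082) - 264/(-⅓) = -459/3082 - 264*(-3) = -459/3082 + 792 = 2440485/3082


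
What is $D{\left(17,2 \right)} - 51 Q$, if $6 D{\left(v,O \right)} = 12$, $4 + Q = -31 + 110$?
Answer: $-3823$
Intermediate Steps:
$Q = 75$ ($Q = -4 + \left(-31 + 110\right) = -4 + 79 = 75$)
$D{\left(v,O \right)} = 2$ ($D{\left(v,O \right)} = \frac{1}{6} \cdot 12 = 2$)
$D{\left(17,2 \right)} - 51 Q = 2 - 3825 = -3823$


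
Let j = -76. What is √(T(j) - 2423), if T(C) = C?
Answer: 7*I*√51 ≈ 49.99*I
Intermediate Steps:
√(T(j) - 2423) = √(-76 - 2423) = √(-2499) = 7*I*√51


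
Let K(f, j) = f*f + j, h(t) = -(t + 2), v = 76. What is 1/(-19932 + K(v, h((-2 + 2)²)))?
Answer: -1/14158 ≈ -7.0631e-5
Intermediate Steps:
h(t) = -2 - t (h(t) = -(2 + t) = -2 - t)
K(f, j) = j + f² (K(f, j) = f² + j = j + f²)
1/(-19932 + K(v, h((-2 + 2)²))) = 1/(-19932 + ((-2 - (-2 + 2)²) + 76²)) = 1/(-19932 + ((-2 - 1*0²) + 5776)) = 1/(-19932 + ((-2 - 1*0) + 5776)) = 1/(-19932 + ((-2 + 0) + 5776)) = 1/(-19932 + (-2 + 5776)) = 1/(-19932 + 5774) = 1/(-14158) = -1/14158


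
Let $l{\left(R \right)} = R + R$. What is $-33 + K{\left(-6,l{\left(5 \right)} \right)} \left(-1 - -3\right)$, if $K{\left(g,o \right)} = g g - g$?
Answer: $51$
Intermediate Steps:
$l{\left(R \right)} = 2 R$
$K{\left(g,o \right)} = g^{2} - g$
$-33 + K{\left(-6,l{\left(5 \right)} \right)} \left(-1 - -3\right) = -33 + - 6 \left(-1 - 6\right) \left(-1 - -3\right) = -33 + \left(-6\right) \left(-7\right) \left(-1 + 3\right) = -33 + 42 \cdot 2 = -33 + 84 = 51$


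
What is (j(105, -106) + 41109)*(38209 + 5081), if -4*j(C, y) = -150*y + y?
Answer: 1608678045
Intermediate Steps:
j(C, y) = 149*y/4 (j(C, y) = -(-150*y + y)/4 = -(-149)*y/4 = 149*y/4)
(j(105, -106) + 41109)*(38209 + 5081) = ((149/4)*(-106) + 41109)*(38209 + 5081) = (-7897/2 + 41109)*43290 = (74321/2)*43290 = 1608678045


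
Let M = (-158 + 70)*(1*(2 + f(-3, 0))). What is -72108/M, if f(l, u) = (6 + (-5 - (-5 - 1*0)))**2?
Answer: 18027/836 ≈ 21.563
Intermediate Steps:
f(l, u) = 36 (f(l, u) = (6 + (-5 - (-5 + 0)))**2 = (6 + (-5 - 1*(-5)))**2 = (6 + (-5 + 5))**2 = (6 + 0)**2 = 6**2 = 36)
M = -3344 (M = (-158 + 70)*(1*(2 + 36)) = -88*38 = -3344)
-72108/M = -72108/(-3344) = -72108*(-1/3344) = 18027/836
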